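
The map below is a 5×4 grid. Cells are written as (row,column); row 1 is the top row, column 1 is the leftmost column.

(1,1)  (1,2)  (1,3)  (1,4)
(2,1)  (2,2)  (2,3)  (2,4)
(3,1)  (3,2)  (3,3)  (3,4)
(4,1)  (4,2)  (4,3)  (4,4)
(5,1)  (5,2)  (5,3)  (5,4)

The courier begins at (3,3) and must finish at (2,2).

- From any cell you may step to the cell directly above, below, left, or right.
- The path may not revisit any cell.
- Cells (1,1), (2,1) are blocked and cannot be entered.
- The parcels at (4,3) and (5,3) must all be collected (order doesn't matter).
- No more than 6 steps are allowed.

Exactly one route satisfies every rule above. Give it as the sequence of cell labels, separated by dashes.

Any route must reach (4,3) and (5,3) and still end at (2,2) within 6 moves, so the order of the required stops is forced.
Route from (3,3): 2× down (reaching (5,3)), left to (5,2), 3× up (reaching (2,2)) — 6 moves in all.
Check: all required cells visited; 6 ≤ 6 moves.

(3,3) - (4,3) - (5,3) - (5,2) - (4,2) - (3,2) - (2,2)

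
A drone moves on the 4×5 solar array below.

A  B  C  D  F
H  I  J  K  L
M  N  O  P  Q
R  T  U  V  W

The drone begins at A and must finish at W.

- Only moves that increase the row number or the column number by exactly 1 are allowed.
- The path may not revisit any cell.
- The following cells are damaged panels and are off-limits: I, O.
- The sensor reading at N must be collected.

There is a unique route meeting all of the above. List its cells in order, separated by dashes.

Moves only go right or down, so the column and row indices never decrease.
Route from A: down 2 to M, right 1 to N, down 1 to T, right 3 to W — 7 moves in all.
Check: all required cells visited.

A - H - M - N - T - U - V - W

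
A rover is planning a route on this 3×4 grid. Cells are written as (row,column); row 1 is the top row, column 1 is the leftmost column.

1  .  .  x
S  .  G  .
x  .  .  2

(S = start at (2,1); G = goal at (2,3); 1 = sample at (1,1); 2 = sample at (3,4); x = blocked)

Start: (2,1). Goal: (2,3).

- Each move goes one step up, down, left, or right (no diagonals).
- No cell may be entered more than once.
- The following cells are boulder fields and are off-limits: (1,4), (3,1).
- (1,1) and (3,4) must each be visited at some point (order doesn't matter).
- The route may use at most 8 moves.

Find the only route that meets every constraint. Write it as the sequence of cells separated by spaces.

(2,1) (1,1) (1,2) (2,2) (3,2) (3,3) (3,4) (2,4) (2,3)

The budget equals the shortest possible length, so every move has to be on a shortest route through the required cells.
Route from (2,1): up to (1,1), right to (1,2), 2× down (reaching (3,2)), 2× right (reaching (3,4)), up to (2,4), left to (2,3) — 8 moves in all.
Check: all required cells visited; 8 ≤ 8 moves.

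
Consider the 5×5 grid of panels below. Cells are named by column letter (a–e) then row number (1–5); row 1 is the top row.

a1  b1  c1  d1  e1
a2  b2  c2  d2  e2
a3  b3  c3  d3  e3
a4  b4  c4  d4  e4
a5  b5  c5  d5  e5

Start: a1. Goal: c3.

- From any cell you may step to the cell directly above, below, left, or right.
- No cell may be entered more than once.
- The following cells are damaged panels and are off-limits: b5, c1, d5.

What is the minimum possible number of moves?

4

The Manhattan distance from a1 to c3 is |1−3| + |1−3| = 4, so at least 4 moves are needed.
A route of 4 moves achieves this: a1 → a2 → a3 → b3 → c3.
Since 4 matches the lower bound, it is optimal.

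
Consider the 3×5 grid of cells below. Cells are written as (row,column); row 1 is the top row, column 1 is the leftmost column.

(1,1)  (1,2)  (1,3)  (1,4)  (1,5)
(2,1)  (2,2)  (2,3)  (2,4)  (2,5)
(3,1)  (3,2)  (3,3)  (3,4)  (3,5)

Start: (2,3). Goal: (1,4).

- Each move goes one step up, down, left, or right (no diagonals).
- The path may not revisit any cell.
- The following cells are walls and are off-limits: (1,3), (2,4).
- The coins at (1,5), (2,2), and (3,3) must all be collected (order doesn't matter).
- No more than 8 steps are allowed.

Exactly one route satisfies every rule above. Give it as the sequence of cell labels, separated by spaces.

(2,3) (2,2) (3,2) (3,3) (3,4) (3,5) (2,5) (1,5) (1,4)

The budget equals the shortest possible length, so every move has to be on a shortest route through the required cells.
Route from (2,3): left 1 to (2,2), down 1 to (3,2), right 3 to (3,5), up 2 to (1,5), left 1 to (1,4) — 8 moves in all.
Check: all required cells visited; 8 ≤ 8 moves.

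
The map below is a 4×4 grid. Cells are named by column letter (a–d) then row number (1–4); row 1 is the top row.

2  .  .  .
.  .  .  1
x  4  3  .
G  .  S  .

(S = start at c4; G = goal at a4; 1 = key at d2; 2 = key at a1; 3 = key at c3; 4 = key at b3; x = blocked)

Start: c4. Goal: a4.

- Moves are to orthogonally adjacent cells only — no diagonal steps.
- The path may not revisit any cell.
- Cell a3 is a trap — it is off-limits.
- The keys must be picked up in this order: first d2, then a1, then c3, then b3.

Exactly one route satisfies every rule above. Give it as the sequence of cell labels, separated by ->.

The waypoints must appear in the order d2, a1, c3, b3, with no cell reused.
Route from c4: right 1 to d4, up 3 to d1, left 3 to a1, down 1 to a2, right 2 to c2, down 1 to c3, left 1 to b3, down 1 to b4, left 1 to a4 — 14 moves in all.
Check: order respected (1 at step 3, 2 at step 7, 3 at step 11, 4 at step 12).

c4 -> d4 -> d3 -> d2 -> d1 -> c1 -> b1 -> a1 -> a2 -> b2 -> c2 -> c3 -> b3 -> b4 -> a4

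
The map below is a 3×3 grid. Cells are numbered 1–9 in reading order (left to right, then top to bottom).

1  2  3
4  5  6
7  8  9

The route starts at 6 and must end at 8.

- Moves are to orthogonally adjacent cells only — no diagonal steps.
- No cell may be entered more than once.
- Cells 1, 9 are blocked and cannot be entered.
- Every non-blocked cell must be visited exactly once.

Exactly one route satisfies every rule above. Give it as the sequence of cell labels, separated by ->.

Need to visit all 7 open cells exactly once, starting at 6 and ending at 8.
Cell 4 has only two open neighbours (7 and 5), so the path must pass straight through it: one of those is the cell it's entered from and the other is where it exits.
Route from 6: up to 3, left to 2, down to 5, left to 4, down to 7, right to 8 — 6 moves in all.
Check: all 7 open cells covered.

6 -> 3 -> 2 -> 5 -> 4 -> 7 -> 8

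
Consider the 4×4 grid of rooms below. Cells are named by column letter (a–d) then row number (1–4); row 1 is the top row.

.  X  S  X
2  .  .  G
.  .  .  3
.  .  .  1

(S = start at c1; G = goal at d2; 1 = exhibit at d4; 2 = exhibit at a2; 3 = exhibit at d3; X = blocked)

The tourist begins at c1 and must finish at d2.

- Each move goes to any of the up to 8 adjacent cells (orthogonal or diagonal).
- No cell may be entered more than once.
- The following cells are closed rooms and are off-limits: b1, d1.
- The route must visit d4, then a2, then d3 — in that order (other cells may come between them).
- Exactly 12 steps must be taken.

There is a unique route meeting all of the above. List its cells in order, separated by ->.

c1 -> b2 -> c3 -> d4 -> c4 -> b4 -> a4 -> a3 -> a2 -> b3 -> c2 -> d3 -> d2

The waypoints must appear in the order d4, a2, d3, with no cell reused.
Route from c1: down-left to b2, 2× down-right (reaching d4), 3× left (reaching a4), 2× up (reaching a2), down-right to b3, up-right to c2, down-right to d3, up to d2 — 12 moves in all.
Check: order respected (1 at step 3, 2 at step 8, 3 at step 11); 12 moves as required.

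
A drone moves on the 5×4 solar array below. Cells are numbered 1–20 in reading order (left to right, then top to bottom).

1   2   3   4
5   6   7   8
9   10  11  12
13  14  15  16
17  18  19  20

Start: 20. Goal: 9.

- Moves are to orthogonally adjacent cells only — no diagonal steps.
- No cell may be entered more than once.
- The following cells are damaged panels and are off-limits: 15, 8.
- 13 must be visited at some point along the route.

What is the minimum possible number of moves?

5

Any route passes through 13 somewhere between 20 and 9. Summing Manhattan distances along the two legs (20 → 13 → 9) gives a lower bound of 4 + 1 = 5 moves.
A route of 5 moves achieves this: 20 → 19 → 18 → 14 → 13 → 9.
Since 5 matches the lower bound, it is optimal.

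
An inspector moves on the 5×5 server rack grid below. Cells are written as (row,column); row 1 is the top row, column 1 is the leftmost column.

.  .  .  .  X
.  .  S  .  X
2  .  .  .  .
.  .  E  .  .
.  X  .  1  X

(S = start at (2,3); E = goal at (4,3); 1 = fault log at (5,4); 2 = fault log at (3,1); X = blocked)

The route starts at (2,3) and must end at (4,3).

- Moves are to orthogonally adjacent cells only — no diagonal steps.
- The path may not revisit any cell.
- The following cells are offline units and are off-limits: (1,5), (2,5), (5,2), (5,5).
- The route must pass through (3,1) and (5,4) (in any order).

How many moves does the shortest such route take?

Any route passes through (3,1) and (5,4) in some order between (2,3) and (4,3). Summing Manhattan distances along each leg and taking the cheapest ordering ((2,3) → (3,1) → (5,4) → (4,3)) gives a lower bound of 3 + 5 + 2 = 10 moves.
A route of 10 moves achieves this: (2,3) → (2,2) → (2,1) → (3,1) → (3,2) → (3,3) → (3,4) → (4,4) → (5,4) → (5,3) → (4,3).
Since 10 matches the lower bound, it is optimal.

10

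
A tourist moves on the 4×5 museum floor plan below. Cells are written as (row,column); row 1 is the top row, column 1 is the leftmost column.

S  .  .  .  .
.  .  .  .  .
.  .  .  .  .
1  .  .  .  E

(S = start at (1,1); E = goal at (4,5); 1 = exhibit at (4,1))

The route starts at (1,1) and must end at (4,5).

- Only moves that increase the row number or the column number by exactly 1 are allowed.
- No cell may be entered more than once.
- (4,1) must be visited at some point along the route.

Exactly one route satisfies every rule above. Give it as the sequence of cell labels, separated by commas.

Moves only go right or down, so the column and row indices never decrease.
Route from (1,1): 3× down (reaching (4,1)), 4× right (reaching (4,5)) — 7 moves in all.
Check: all required cells visited.

(1,1), (2,1), (3,1), (4,1), (4,2), (4,3), (4,4), (4,5)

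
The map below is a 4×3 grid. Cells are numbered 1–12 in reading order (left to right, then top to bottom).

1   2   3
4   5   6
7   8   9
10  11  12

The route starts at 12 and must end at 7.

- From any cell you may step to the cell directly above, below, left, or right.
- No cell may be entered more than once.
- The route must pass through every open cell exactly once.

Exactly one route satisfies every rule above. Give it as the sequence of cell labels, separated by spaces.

Need to visit all 12 open cells exactly once, starting at 12 and ending at 7.
Cell 3 has only two open neighbours (6 and 2), so the path must pass straight through it: one of those is the cell it's entered from and the other is where it exits.
Route from 12: 3× up (reaching 3), 2× left (reaching 1), down to 4, right to 5, 2× down (reaching 11), left to 10, up to 7 — 11 moves in all.
Check: all 12 open cells covered.

12 9 6 3 2 1 4 5 8 11 10 7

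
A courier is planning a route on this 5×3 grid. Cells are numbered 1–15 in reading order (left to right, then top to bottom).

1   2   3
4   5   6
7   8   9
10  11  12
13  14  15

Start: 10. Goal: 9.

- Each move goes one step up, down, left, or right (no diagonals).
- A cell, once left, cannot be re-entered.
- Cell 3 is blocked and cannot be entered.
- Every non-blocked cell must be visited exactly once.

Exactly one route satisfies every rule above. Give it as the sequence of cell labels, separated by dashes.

Need to visit all 14 open cells exactly once, starting at 10 and ending at 9.
Cell 15 has only two open neighbours (12 and 14), so the path must pass straight through it: one of those is the cell it's entered from and the other is where it exits.
Route from 10: down to 13, 2× right (reaching 15), up to 12, left to 11, up to 8, left to 7, 2× up (reaching 1), right to 2, down to 5, right to 6, down to 9 — 13 moves in all.
Check: all 14 open cells covered.

10 - 13 - 14 - 15 - 12 - 11 - 8 - 7 - 4 - 1 - 2 - 5 - 6 - 9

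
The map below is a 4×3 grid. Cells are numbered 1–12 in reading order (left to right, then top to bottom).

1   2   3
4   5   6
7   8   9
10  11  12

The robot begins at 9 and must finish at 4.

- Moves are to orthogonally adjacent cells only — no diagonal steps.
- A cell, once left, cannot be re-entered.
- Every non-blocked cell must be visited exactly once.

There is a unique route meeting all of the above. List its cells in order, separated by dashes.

9 - 12 - 11 - 10 - 7 - 8 - 5 - 6 - 3 - 2 - 1 - 4

Need to visit all 12 open cells exactly once, starting at 9 and ending at 4.
Cell 12 has only two open neighbours (9 and 11), so the path must pass straight through it: one of those is the cell it's entered from and the other is where it exits.
Route from 9: down 1 to 12, left 2 to 10, up 1 to 7, right 1 to 8, up 1 to 5, right 1 to 6, up 1 to 3, left 2 to 1, down 1 to 4 — 11 moves in all.
Check: all 12 open cells covered.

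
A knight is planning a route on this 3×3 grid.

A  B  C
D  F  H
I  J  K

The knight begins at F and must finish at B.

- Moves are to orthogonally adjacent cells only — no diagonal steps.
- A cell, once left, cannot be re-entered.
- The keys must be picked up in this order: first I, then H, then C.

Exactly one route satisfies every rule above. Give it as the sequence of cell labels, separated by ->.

The waypoints must appear in the order I, H, C, with no cell reused.
Route from F: left 1 to D, down 1 to I, right 2 to K, up 2 to C, left 1 to B — 7 moves in all.
Check: order respected (I at step 2, H at step 5, C at step 6).

F -> D -> I -> J -> K -> H -> C -> B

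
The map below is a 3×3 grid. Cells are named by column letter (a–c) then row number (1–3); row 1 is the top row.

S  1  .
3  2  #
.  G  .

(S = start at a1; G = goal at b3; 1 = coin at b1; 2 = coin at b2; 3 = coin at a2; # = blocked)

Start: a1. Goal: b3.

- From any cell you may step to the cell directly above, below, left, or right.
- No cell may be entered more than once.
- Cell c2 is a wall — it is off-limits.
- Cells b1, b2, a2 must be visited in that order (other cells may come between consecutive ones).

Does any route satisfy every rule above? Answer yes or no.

One route that works: a1 → b1 → b2 → a2 → a3 → b3.

yes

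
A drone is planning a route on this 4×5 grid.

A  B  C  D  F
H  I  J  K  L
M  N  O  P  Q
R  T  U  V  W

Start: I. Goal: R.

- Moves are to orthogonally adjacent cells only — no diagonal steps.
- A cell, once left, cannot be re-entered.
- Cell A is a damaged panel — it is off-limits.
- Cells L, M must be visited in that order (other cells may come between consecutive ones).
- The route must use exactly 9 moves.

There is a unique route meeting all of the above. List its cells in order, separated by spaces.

I J K L Q P O N M R

The waypoints must appear in the order L, M, with no cell reused.
Route from I: right 3 to L, down 1 to Q, left 4 to M, down 1 to R — 9 moves in all.
Check: order respected (L at step 3, M at step 8); 9 moves as required.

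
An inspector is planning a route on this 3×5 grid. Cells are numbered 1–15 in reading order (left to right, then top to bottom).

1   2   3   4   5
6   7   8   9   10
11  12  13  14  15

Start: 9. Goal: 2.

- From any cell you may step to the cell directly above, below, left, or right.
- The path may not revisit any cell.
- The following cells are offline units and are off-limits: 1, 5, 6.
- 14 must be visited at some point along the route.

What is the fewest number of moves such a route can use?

5

Any route passes through 14 somewhere between 9 and 2. Summing Manhattan distances along the two legs (9 → 14 → 2) gives a lower bound of 1 + 4 = 5 moves.
A route of 5 moves achieves this: 9 → 14 → 13 → 8 → 3 → 2.
Since 5 matches the lower bound, it is optimal.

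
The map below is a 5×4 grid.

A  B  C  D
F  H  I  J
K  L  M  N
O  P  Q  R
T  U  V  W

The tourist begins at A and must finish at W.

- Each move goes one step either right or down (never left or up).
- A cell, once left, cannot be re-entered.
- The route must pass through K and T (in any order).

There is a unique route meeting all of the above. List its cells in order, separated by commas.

A, F, K, O, T, U, V, W

Moves only go right or down, so the column and row indices never decrease.
Route from A: down 4 to T, right 3 to W — 7 moves in all.
Check: all required cells visited.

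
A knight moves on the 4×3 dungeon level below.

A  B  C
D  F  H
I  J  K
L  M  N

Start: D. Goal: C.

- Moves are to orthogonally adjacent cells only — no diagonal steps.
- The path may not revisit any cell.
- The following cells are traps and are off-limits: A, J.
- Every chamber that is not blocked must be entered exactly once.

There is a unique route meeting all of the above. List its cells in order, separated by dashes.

D - I - L - M - N - K - H - F - B - C

Need to visit all 10 open cells exactly once, starting at D and ending at C.
Cell M has only two open neighbours (L and N), so the path must pass straight through it: one of those is the cell it's entered from and the other is where it exits.
Route from D: 2× down (reaching L), 2× right (reaching N), 2× up (reaching H), left to F, up to B, right to C — 9 moves in all.
Check: all 10 open cells covered.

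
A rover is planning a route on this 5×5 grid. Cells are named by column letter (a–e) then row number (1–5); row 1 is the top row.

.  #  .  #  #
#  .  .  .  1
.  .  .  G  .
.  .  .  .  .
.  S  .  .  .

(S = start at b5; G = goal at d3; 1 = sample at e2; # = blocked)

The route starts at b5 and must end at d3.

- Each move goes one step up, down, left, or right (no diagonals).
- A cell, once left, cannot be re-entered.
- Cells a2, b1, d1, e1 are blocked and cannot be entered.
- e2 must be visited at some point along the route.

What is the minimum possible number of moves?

8

Any route passes through e2 somewhere between b5 and d3. Summing Manhattan distances along the two legs (b5 → e2 → d3) gives a lower bound of 6 + 2 = 8 moves.
A route of 8 moves achieves this: b5 → b4 → b3 → b2 → c2 → d2 → e2 → e3 → d3.
Since 8 matches the lower bound, it is optimal.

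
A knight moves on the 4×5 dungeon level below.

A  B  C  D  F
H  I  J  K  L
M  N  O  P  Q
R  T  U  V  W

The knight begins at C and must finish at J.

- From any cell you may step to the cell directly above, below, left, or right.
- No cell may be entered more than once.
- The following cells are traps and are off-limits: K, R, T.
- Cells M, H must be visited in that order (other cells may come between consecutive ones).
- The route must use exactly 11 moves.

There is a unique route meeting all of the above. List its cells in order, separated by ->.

C -> D -> F -> L -> Q -> P -> O -> N -> M -> H -> I -> J

The waypoints must appear in the order M, H, with no cell reused.
Route from C: right 2 to F, down 2 to Q, left 4 to M, up 1 to H, right 2 to J — 11 moves in all.
Check: order respected (M at step 8, H at step 9); 11 moves as required.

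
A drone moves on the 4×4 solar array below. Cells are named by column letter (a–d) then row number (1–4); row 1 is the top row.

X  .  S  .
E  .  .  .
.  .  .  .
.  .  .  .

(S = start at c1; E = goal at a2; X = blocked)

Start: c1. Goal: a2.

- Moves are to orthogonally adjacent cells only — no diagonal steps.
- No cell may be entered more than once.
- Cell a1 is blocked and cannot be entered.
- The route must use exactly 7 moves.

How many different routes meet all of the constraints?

15

Need simple routes of exactly 7 moves from c1 to a2 (Manhattan distance 3, so 2 moves are spent on a detour and 2 undoing it).
Branch systematically from the start, pruning whenever the remaining move budget drops below the Manhattan distance to a2 or differs from it in parity. Grouping the completions by first move — via c2: 7; via b1: 2; via d1: 6 — and summing: 7 + 2 + 6 = 15.
That gives 15 routes.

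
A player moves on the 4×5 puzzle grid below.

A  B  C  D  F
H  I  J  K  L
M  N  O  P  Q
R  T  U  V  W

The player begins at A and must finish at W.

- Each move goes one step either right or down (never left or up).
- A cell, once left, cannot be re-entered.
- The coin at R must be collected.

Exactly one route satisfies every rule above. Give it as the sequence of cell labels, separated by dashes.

Moves only go right or down, so the column and row indices never decrease.
Route from A: 3× down (reaching R), 4× right (reaching W) — 7 moves in all.
Check: all required cells visited.

A - H - M - R - T - U - V - W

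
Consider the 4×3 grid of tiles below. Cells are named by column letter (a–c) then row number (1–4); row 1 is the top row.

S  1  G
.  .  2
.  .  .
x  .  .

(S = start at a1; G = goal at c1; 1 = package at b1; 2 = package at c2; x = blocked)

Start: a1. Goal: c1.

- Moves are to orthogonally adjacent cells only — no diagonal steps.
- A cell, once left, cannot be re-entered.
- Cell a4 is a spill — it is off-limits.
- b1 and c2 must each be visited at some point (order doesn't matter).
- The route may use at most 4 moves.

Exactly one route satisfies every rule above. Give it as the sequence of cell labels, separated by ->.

a1 -> b1 -> b2 -> c2 -> c1

The budget equals the shortest possible length, so every move has to be on a shortest route through the required cells.
Route from a1: right 1 to b1, down 1 to b2, right 1 to c2, up 1 to c1 — 4 moves in all.
Check: all required cells visited; 4 ≤ 4 moves.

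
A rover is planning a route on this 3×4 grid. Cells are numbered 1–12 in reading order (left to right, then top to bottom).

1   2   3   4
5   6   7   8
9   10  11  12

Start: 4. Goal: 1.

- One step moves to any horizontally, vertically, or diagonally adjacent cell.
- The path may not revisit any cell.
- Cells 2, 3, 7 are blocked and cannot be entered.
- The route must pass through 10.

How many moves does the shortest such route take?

Any route passes through 10 somewhere between 4 and 1. Summing Chebyshev distances along the two legs (4 → 10 → 1) gives a lower bound of 2 + 2 = 4 moves.
That bound ignores the blocked cells. Measuring each leg by the fewest moves that actually steer around them (4→10: 3; 10→1: 2) raises the lower bound to 5.
A route of 5 moves exists: 4 → 8 → 11 → 10 → 5 → 1.
Since 5 matches that lower bound, it is optimal.

5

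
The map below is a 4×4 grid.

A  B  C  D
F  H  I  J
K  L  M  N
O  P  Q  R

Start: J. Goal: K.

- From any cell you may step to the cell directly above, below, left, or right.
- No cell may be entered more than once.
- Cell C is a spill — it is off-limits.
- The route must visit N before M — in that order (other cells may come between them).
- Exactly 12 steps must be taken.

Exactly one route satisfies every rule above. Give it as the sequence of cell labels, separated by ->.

J -> N -> R -> Q -> P -> L -> M -> I -> H -> B -> A -> F -> K

The waypoints must appear in the order N, M, with no cell reused.
Route from J: down 2 to R, left 2 to P, up 1 to L, right 1 to M, up 1 to I, left 1 to H, up 1 to B, left 1 to A, down 2 to K — 12 moves in all.
Check: order respected (N at step 1, M at step 6); 12 moves as required.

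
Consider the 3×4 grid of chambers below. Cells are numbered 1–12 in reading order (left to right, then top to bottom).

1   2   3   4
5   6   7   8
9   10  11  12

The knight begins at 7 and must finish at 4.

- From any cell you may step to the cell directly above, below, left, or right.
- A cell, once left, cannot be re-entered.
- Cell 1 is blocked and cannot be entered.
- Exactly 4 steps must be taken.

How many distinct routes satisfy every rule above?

Need simple routes of exactly 4 moves from 7 to 4 (Manhattan distance 2, so 1 moves are spent on a detour and 1 undoing it).
Enumerating: 7 11 12 8 4 | 7 6 2 3 4.
That gives 2 routes.

2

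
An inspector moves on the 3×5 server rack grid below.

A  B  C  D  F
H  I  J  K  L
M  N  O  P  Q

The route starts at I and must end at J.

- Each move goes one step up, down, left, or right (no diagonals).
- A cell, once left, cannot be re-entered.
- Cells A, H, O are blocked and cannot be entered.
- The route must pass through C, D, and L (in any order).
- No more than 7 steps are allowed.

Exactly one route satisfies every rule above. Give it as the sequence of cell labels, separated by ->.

I -> B -> C -> D -> F -> L -> K -> J

The budget equals the shortest possible length, so every move has to be on a shortest route through the required cells.
Route from I: up 1 to B, right 3 to F, down 1 to L, left 2 to J — 7 moves in all.
Check: all required cells visited; 7 ≤ 7 moves.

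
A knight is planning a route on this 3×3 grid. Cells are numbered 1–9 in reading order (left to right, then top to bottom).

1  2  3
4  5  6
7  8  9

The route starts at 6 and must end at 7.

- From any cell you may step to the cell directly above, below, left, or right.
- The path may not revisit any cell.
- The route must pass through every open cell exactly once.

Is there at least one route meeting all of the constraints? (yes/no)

no

Colour the cells like a checkerboard: each orthogonal step flips colour, so a Hamiltonian route alternates colours. Here there are 5 cells of one colour and 4 of the other, with start on the opposite colour to the goal — the counts and endpoints can't be arranged into an alternating sequence of length 9, so no Hamiltonian route exists.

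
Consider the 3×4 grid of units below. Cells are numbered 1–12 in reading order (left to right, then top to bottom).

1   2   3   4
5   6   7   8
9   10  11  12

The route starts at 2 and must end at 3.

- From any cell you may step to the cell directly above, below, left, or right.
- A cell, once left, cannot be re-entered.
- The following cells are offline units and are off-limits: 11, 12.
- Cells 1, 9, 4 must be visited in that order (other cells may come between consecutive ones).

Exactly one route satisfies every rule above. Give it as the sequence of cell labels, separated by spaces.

The waypoints must appear in the order 1, 9, 4, with no cell reused.
Route from 2: left 1 to 1, down 2 to 9, right 1 to 10, up 1 to 6, right 2 to 8, up 1 to 4, left 1 to 3 — 9 moves in all.
Check: order respected (1 at step 1, 9 at step 3, 4 at step 8).

2 1 5 9 10 6 7 8 4 3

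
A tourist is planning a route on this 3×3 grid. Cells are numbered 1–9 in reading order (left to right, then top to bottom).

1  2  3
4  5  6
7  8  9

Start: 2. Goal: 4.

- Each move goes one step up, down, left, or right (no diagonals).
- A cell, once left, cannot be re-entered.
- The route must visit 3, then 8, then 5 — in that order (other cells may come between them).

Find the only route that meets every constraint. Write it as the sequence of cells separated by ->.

2 -> 3 -> 6 -> 9 -> 8 -> 5 -> 4

The waypoints must appear in the order 3, 8, 5, with no cell reused.
Route from 2: right to 3, 2× down (reaching 9), left to 8, up to 5, left to 4 — 6 moves in all.
Check: order respected (3 at step 1, 8 at step 4, 5 at step 5).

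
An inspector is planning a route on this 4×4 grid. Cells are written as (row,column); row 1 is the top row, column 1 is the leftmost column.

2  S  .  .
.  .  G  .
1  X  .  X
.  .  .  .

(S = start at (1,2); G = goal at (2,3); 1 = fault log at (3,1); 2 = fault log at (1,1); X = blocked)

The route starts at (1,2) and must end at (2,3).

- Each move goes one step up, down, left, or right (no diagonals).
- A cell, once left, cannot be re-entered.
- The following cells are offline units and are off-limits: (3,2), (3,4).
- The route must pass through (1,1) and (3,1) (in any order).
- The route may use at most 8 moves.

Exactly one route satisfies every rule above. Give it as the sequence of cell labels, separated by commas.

(1,2), (1,1), (2,1), (3,1), (4,1), (4,2), (4,3), (3,3), (2,3)

Any route must reach (1,1) and (3,1) and still end at (2,3) within 8 moves, so the order of the required stops is forced.
Route from (1,2): left 1 to (1,1), down 3 to (4,1), right 2 to (4,3), up 2 to (2,3) — 8 moves in all.
Check: all required cells visited; 8 ≤ 8 moves.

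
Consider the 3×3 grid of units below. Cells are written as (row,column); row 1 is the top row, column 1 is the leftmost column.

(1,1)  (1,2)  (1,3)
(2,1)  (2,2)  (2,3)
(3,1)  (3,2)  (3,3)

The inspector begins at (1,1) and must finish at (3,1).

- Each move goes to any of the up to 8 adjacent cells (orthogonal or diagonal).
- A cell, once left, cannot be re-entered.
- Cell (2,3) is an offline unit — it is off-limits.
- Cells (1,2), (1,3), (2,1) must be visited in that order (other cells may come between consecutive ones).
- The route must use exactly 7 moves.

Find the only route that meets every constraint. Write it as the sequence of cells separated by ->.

The waypoints must appear in the order (1,2), (1,3), (2,1), with no cell reused.
Route from (1,1): 2× right (reaching (1,3)), down-left to (2,2), down-right to (3,3), left to (3,2), up-left to (2,1), down to (3,1) — 7 moves in all.
Check: order respected ((1,2) at step 1, (1,3) at step 2, (2,1) at step 6); 7 moves as required.

(1,1) -> (1,2) -> (1,3) -> (2,2) -> (3,3) -> (3,2) -> (2,1) -> (3,1)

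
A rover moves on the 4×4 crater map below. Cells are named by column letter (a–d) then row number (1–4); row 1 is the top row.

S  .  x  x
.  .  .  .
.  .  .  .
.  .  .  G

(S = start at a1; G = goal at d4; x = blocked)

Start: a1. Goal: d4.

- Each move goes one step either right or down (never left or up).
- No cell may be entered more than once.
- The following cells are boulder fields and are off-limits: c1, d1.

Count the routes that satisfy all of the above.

A right/down-only route from a1 to d4 makes exactly 3 down-moves and 3 right-moves in some order.
With no other constraints that would be C(6,3) = 20 routes.
Subtract routes through each blocked cell (inclusion–exclusion for overlaps): − through c1: 4 − through d1: 1 + through c1&d1: 1 → 16.
That gives 16 routes.

16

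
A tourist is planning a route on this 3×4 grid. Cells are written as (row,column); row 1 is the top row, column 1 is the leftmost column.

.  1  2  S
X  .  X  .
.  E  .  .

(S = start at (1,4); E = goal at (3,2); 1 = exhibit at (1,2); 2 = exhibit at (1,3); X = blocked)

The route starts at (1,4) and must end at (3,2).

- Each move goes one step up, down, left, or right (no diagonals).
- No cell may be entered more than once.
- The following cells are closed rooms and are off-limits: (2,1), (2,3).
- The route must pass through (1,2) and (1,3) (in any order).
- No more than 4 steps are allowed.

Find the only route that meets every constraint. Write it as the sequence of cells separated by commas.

The 4-move cap with required stops at (1,2), (1,3) leaves no slack for detours.
Route from (1,4): 2× left (reaching (1,2)), 2× down (reaching (3,2)) — 4 moves in all.
Check: all required cells visited; 4 ≤ 4 moves.

(1,4), (1,3), (1,2), (2,2), (3,2)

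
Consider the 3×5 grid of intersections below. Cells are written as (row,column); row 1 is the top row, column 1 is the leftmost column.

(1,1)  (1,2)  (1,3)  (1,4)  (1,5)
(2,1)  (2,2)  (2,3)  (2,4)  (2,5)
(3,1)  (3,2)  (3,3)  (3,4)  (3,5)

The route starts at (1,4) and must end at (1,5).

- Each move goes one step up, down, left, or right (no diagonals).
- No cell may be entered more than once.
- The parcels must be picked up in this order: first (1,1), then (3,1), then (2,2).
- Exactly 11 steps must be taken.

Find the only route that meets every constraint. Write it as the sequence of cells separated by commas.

The waypoints must appear in the order (1,1), (3,1), (2,2), with no cell reused.
Route from (1,4): left 3 to (1,1), down 2 to (3,1), right 1 to (3,2), up 1 to (2,2), right 3 to (2,5), up 1 to (1,5) — 11 moves in all.
Check: order respected ((1,1) at step 3, (3,1) at step 5, (2,2) at step 7); 11 moves as required.

(1,4), (1,3), (1,2), (1,1), (2,1), (3,1), (3,2), (2,2), (2,3), (2,4), (2,5), (1,5)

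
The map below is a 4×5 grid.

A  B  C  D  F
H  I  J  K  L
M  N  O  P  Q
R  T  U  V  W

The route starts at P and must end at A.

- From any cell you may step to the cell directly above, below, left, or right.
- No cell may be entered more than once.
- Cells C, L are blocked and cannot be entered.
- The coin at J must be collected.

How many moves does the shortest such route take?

5

Any route passes through J somewhere between P and A. Summing Manhattan distances along the two legs (P → J → A) gives a lower bound of 2 + 3 = 5 moves.
A route of 5 moves achieves this: P → K → J → I → B → A.
Since 5 matches the lower bound, it is optimal.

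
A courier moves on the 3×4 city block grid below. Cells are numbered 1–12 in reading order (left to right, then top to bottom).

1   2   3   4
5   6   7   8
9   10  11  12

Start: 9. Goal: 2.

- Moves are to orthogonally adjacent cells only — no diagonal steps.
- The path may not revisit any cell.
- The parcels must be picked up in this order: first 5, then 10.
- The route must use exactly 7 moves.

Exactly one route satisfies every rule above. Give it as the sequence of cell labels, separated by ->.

The waypoints must appear in the order 5, 10, with no cell reused.
Route from 9: up to 5, right to 6, down to 10, right to 11, 2× up (reaching 3), left to 2 — 7 moves in all.
Check: order respected (5 at step 1, 10 at step 3); 7 moves as required.

9 -> 5 -> 6 -> 10 -> 11 -> 7 -> 3 -> 2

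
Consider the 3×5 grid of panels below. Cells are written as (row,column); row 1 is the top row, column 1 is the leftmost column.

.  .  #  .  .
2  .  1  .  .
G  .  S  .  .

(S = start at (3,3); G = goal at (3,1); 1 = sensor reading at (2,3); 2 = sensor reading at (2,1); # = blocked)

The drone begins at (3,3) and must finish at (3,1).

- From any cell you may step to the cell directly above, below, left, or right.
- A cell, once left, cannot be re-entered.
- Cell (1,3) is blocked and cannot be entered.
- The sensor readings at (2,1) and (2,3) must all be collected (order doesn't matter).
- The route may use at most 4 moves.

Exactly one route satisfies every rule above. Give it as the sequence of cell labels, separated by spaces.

The 4-move cap with required stops at (2,1), (2,3) leaves no slack for detours.
Route from (3,3): up to (2,3), 2× left (reaching (2,1)), down to (3,1) — 4 moves in all.
Check: all required cells visited; 4 ≤ 4 moves.

(3,3) (2,3) (2,2) (2,1) (3,1)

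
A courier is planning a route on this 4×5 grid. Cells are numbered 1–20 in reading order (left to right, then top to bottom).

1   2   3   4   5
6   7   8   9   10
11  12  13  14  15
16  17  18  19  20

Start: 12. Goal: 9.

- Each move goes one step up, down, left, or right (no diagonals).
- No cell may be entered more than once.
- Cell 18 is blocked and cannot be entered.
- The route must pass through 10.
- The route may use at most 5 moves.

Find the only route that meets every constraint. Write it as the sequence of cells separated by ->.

The 5-move cap with required stops at 10 leaves no slack for detours.
Route from 12: right 3 to 15, up 1 to 10, left 1 to 9 — 5 moves in all.
Check: all required cells visited; 5 ≤ 5 moves.

12 -> 13 -> 14 -> 15 -> 10 -> 9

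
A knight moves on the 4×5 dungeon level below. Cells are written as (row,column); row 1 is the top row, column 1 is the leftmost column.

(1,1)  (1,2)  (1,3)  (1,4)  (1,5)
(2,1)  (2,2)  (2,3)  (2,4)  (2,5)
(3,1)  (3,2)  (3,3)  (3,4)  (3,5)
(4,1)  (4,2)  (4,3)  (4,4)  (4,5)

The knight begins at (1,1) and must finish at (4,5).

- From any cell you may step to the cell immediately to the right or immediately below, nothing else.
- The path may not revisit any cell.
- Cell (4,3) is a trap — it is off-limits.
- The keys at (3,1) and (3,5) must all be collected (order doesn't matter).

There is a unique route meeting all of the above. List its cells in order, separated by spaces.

Moves only go right or down, so the column and row indices never decrease.
Route from (1,1): 2× down (reaching (3,1)), 4× right (reaching (3,5)), down to (4,5) — 7 moves in all.
Check: all required cells visited.

(1,1) (2,1) (3,1) (3,2) (3,3) (3,4) (3,5) (4,5)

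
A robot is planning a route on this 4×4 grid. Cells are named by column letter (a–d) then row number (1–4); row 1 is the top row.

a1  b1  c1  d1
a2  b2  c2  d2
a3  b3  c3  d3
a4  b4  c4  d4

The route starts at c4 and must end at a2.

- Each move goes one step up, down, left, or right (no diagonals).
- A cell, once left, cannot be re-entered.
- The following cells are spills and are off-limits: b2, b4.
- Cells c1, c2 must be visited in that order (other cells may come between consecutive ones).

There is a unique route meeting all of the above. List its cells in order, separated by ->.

c4 -> d4 -> d3 -> d2 -> d1 -> c1 -> c2 -> c3 -> b3 -> a3 -> a2

The waypoints must appear in the order c1, c2, with no cell reused.
Route from c4: right 1 to d4, up 3 to d1, left 1 to c1, down 2 to c3, left 2 to a3, up 1 to a2 — 10 moves in all.
Check: order respected (c1 at step 5, c2 at step 6).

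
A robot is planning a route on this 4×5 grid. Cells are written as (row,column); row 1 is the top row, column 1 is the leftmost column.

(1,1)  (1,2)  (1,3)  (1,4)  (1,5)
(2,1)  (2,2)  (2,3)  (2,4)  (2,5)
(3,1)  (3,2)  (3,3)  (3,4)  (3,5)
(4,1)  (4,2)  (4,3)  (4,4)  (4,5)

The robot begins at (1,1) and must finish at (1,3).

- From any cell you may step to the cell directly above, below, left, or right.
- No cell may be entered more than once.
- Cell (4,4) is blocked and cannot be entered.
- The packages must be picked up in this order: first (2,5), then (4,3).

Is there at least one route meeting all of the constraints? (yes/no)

Ignoring the required order, 62 revisit-free routes from (1,1) to (1,3) pass through all of (2,5) and (4,3); the waypoint orders that occur are (4,3) → (2,5) (62) — never (2,5) → (4,3).

no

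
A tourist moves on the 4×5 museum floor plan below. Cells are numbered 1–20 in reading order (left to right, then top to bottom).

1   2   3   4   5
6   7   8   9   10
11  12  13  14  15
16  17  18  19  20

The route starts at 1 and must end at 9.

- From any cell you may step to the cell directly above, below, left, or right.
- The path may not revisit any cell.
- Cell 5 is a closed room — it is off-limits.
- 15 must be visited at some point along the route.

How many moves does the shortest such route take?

8

Any route passes through 15 somewhere between 1 and 9. Summing Manhattan distances along the two legs (1 → 15 → 9) gives a lower bound of 6 + 2 = 8 moves.
A route of 8 moves achieves this: 1 → 6 → 11 → 12 → 13 → 14 → 15 → 10 → 9.
Since 8 matches the lower bound, it is optimal.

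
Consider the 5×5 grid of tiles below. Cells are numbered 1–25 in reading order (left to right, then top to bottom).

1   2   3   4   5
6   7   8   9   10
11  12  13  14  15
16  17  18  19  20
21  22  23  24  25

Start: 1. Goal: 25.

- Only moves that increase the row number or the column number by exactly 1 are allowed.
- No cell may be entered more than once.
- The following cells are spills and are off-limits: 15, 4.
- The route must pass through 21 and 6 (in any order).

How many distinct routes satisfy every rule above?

A right/down-only route from 1 to 25 makes exactly 4 down-moves and 4 right-moves in some order.
With no other constraints that would be C(8,4) = 70 routes.
A monotone route can only reach the required cells in the order 6, 21, so split there and multiply the segment counts (each segment already excludes blocked cells): 1→6: 1; 6→21: 1; 21→25: 1; product = 1.
That gives 1 route.

1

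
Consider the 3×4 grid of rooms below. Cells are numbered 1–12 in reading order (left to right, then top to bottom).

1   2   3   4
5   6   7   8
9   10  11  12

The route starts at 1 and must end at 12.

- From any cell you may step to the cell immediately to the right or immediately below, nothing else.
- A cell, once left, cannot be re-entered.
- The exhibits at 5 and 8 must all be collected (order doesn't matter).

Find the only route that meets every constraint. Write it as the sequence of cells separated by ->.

Moves only go right or down, so the column and row indices never decrease.
Route from 1: down to 5, 3× right (reaching 8), down to 12 — 5 moves in all.
Check: all required cells visited.

1 -> 5 -> 6 -> 7 -> 8 -> 12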